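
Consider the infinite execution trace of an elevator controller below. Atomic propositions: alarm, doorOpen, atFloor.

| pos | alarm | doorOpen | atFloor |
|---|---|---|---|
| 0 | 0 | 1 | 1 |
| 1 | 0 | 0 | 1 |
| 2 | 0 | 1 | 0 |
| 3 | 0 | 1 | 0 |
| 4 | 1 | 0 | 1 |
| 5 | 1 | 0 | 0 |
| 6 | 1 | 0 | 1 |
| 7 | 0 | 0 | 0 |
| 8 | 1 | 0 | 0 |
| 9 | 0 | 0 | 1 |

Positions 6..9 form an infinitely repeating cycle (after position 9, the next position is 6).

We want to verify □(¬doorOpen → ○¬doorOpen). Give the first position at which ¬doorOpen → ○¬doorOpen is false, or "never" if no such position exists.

Check ¬doorOpen → ○¬doorOpen at each position in order: 0 ✓.
At position 1 the labels are {atFloor} and the next position 2 has {doorOpen}, so ¬doorOpen → ○¬doorOpen is false there. This is the first violation.

1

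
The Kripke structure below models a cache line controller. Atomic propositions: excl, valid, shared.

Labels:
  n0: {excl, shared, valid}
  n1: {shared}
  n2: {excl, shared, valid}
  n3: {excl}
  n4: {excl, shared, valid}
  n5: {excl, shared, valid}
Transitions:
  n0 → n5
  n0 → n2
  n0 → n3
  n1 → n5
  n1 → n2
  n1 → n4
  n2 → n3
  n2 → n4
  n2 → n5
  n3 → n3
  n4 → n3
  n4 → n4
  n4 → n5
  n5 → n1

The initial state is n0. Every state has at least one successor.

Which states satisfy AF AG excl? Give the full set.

{n3}

States satisfying AG excl: {n3}.
States satisfying AF AG excl: {n3}.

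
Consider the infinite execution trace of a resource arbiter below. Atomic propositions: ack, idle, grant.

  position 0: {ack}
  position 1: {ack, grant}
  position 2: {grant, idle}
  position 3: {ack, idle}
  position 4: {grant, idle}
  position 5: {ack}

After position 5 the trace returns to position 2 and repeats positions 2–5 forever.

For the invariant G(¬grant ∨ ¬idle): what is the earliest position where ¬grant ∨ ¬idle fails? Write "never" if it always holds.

Check ¬grant ∨ ¬idle at each position in order: 0 ✓, 1 ✓.
At position 2 the labels are {grant, idle}, so ¬grant ∨ ¬idle is false there. This is the first violation.

2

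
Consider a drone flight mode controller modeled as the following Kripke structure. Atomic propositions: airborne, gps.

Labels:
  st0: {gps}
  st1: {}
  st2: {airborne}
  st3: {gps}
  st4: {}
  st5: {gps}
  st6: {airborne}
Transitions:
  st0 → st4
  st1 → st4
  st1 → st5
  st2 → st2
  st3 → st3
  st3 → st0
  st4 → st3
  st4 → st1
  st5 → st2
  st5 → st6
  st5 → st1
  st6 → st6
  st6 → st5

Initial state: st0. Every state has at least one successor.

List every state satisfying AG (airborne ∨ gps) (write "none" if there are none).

{st2}

States satisfying airborne ∨ gps: {st0, st2, st3, st5, st6}.
States satisfying AG (airborne ∨ gps): {st2}.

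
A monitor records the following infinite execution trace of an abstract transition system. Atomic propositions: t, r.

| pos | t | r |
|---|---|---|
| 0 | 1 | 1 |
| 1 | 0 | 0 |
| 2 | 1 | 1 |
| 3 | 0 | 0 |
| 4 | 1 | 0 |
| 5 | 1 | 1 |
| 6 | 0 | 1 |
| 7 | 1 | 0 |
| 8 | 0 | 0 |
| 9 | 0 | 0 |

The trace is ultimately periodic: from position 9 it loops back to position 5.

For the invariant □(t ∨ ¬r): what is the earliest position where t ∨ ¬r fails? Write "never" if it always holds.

6

Check t ∨ ¬r at each position in order: 0 ✓, 1 ✓, 2 ✓, 3 ✓, 4 ✓, 5 ✓.
At position 6 the labels are {r}, so t ∨ ¬r is false there. This is the first violation.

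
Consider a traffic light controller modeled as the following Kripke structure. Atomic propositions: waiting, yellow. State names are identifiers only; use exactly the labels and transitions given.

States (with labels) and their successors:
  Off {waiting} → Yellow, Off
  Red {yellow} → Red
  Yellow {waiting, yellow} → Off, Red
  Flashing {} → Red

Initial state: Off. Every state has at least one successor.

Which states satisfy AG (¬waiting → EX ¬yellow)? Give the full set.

States satisfying ¬waiting → EX ¬yellow: {Off, Yellow}.
States satisfying AG (¬waiting → EX ¬yellow): ∅.

none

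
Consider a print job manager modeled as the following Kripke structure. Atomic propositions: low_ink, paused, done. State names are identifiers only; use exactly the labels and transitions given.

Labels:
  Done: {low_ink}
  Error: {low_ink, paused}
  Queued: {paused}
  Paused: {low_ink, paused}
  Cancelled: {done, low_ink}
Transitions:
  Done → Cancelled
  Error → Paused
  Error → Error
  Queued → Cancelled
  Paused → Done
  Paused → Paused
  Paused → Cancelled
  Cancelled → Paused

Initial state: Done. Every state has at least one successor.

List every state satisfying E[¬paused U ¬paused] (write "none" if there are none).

{Done, Cancelled}

States satisfying ¬paused: {Done, Cancelled}.
States satisfying E[¬paused U ¬paused]: {Done, Cancelled}.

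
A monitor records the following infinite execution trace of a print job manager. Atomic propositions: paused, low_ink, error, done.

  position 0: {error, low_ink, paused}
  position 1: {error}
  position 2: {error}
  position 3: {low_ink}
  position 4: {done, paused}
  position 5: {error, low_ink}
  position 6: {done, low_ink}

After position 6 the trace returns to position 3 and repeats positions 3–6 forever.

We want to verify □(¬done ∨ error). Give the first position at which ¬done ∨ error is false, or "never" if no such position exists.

4

Check ¬done ∨ error at each position in order: 0 ✓, 1 ✓, 2 ✓, 3 ✓.
At position 4 the labels are {done, paused}, so ¬done ∨ error is false there. This is the first violation.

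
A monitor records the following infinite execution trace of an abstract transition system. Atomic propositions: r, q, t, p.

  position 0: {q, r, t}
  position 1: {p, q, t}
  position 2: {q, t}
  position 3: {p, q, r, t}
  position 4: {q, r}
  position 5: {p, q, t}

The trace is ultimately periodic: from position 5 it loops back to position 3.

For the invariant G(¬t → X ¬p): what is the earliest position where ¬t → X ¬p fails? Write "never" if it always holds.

Check ¬t → X ¬p at each position in order: 0 ✓, 1 ✓, 2 ✓, 3 ✓.
At position 4 the labels are {q, r} and the next position 5 has {p, q, t}, so ¬t → X ¬p is false there. This is the first violation.

4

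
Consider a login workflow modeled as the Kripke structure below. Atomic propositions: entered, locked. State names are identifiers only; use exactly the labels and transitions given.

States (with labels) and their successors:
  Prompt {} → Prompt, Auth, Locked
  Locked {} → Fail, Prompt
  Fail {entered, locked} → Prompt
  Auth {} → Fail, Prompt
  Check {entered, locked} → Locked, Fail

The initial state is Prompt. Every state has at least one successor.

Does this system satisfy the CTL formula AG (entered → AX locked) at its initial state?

States satisfying entered → AX locked: {Prompt, Locked, Auth}.
States satisfying AG (entered → AX locked): ∅.
Fail is reachable from Prompt and violates entered → AX locked, so AG fails at Prompt.
Prompt ∉ Sat(AG (entered → AX locked)).

Does not hold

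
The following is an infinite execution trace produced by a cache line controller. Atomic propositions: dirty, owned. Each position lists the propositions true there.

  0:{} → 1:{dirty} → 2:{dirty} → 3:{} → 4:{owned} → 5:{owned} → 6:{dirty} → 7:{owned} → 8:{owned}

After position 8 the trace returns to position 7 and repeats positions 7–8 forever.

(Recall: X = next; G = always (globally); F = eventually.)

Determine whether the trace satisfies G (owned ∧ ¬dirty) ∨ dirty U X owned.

owned ∧ ¬dirty must hold at every position from 0 onward. It fails at position 0, so G (owned ∧ ¬dirty) is false.
Walking from position 0: at position 0, X owned has not yet held and dirty fails, so dirty U X owned is false.
At position 0: G (owned ∧ ¬dirty) is false; dirty U X owned is false; so G (owned ∧ ¬dirty) ∨ dirty U X owned is false.

Violated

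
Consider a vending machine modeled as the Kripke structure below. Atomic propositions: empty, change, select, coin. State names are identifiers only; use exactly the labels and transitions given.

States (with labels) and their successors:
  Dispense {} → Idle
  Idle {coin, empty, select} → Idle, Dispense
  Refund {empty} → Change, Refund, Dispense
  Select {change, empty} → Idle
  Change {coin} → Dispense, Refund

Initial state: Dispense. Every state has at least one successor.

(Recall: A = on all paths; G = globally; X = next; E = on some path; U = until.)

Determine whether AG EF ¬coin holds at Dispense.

Holds

States satisfying EF ¬coin: {Dispense, Idle, Refund, Select, Change}.
States satisfying AG EF ¬coin: {Dispense, Idle, Refund, Select, Change}.
Every state reachable from Dispense satisfies EF ¬coin.
Dispense ∈ Sat(AG EF ¬coin).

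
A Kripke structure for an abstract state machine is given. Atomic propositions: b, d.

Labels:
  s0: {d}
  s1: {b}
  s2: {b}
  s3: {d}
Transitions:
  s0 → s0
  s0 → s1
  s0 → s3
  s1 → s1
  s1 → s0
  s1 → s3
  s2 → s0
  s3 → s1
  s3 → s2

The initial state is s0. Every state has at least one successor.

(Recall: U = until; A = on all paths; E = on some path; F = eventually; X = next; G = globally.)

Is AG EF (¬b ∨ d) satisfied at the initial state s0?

Satisfied

States satisfying EF (¬b ∨ d): {s0, s1, s2, s3}.
States satisfying AG EF (¬b ∨ d): {s0, s1, s2, s3}.
Every state reachable from s0 satisfies EF (¬b ∨ d).
s0 ∈ Sat(AG EF (¬b ∨ d)).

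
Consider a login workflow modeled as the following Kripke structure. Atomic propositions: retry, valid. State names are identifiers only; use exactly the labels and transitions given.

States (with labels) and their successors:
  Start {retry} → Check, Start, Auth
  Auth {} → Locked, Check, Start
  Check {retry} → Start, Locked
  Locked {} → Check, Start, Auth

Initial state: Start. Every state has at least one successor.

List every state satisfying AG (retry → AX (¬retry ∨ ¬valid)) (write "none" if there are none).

States satisfying retry → AX (¬retry ∨ ¬valid): {Start, Auth, Check, Locked}.
States satisfying AG (retry → AX (¬retry ∨ ¬valid)): {Start, Auth, Check, Locked}.

{Start, Auth, Check, Locked}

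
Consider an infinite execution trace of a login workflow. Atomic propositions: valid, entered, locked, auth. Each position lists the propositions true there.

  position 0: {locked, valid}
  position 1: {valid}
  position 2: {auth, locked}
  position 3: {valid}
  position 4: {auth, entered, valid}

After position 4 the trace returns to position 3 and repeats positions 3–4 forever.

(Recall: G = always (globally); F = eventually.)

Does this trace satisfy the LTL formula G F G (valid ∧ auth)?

F G (valid ∧ auth) must hold at every position from 0 onward. It fails at position 0, so G F G (valid ∧ auth) is false.

No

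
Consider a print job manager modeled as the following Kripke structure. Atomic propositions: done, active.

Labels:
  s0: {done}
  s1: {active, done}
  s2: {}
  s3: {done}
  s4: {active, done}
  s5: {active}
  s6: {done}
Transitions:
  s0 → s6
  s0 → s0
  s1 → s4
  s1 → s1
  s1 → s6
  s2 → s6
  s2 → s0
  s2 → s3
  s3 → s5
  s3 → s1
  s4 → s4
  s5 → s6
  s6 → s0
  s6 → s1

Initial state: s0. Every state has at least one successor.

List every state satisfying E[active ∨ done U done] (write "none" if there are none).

States satisfying active ∨ done: {s0, s1, s3, s4, s5, s6}.
States satisfying done: {s0, s1, s3, s4, s6}.
States satisfying E[active ∨ done U done]: {s0, s1, s3, s4, s5, s6}.

{s0, s1, s3, s4, s5, s6}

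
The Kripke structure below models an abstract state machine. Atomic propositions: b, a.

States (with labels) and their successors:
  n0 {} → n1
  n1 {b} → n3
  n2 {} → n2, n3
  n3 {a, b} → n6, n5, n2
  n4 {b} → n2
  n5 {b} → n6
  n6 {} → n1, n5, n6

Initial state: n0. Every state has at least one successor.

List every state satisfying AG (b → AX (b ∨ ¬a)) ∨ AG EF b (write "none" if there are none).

{n0, n1, n2, n3, n4, n5, n6}

States satisfying b → AX (b ∨ ¬a): {n0, n1, n2, n3, n4, n5, n6}.
States satisfying AG (b → AX (b ∨ ¬a)): {n0, n1, n2, n3, n4, n5, n6}.
States satisfying EF b: {n0, n1, n2, n3, n4, n5, n6}.
States satisfying AG EF b: {n0, n1, n2, n3, n4, n5, n6}.
States satisfying AG (b → AX (b ∨ ¬a)) ∨ AG EF b: {n0, n1, n2, n3, n4, n5, n6}.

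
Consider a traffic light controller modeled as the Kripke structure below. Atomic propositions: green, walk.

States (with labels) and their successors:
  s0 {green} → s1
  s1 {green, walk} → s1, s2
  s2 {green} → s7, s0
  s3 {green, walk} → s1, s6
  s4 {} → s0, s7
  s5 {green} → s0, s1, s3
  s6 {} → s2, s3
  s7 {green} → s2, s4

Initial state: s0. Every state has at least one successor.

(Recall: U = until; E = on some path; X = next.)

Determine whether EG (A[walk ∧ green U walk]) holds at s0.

Does not hold

States satisfying A[walk ∧ green U walk]: {s1, s3}.
States satisfying EG (A[walk ∧ green U walk]): {s1, s3}.
No suitable path/successor from s0 witnesses the formula.
s0 ∉ Sat(EG (A[walk ∧ green U walk])).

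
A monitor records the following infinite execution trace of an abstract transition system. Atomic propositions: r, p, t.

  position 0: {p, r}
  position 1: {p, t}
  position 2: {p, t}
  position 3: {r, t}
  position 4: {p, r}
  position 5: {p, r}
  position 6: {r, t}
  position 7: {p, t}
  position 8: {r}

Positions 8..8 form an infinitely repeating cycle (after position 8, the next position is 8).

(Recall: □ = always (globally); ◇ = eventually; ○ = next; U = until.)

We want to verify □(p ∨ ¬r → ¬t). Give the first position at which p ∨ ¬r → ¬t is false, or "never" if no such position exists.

Check p ∨ ¬r → ¬t at each position in order: 0 ✓.
At position 1 the labels are {p, t}, so p ∨ ¬r → ¬t is false there. This is the first violation.

1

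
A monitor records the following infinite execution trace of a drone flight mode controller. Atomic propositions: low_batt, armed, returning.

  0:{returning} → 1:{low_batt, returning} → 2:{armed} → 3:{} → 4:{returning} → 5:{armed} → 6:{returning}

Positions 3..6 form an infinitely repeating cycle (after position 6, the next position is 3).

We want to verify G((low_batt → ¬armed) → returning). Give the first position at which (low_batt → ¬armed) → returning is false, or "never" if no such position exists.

Check (low_batt → ¬armed) → returning at each position in order: 0 ✓, 1 ✓.
At position 2 the labels are {armed}, so (low_batt → ¬armed) → returning is false there. This is the first violation.

2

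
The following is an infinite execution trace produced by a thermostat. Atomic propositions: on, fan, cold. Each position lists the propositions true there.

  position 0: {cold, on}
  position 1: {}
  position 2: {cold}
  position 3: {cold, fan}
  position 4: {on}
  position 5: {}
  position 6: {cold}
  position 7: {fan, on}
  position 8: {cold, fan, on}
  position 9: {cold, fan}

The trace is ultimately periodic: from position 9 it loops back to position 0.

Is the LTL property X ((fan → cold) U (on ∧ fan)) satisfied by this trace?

The position after 0 is 1; (fan → cold) U (on ∧ fan) is true there.

Holds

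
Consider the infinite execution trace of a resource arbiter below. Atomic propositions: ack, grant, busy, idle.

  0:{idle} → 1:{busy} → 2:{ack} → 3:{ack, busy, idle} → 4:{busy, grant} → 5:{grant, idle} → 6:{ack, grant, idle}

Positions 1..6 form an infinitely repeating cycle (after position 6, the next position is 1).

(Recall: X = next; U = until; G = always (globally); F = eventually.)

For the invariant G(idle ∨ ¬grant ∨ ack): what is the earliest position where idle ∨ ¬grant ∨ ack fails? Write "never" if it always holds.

Check idle ∨ ¬grant ∨ ack at each position in order: 0 ✓, 1 ✓, 2 ✓, 3 ✓.
At position 4 the labels are {busy, grant}, so idle ∨ ¬grant ∨ ack is false there. This is the first violation.

4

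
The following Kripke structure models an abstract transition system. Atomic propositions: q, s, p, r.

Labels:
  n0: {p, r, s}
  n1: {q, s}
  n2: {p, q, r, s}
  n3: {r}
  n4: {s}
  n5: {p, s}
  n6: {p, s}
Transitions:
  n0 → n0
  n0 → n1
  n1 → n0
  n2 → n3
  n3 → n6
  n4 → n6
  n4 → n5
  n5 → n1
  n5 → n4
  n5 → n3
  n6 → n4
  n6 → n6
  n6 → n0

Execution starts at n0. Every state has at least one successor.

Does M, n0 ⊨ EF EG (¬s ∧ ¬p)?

Does not hold

States satisfying EG (¬s ∧ ¬p): ∅.
States satisfying EF EG (¬s ∧ ¬p): ∅.
No suitable path/successor from n0 witnesses the formula.
n0 ∉ Sat(EF EG (¬s ∧ ¬p)).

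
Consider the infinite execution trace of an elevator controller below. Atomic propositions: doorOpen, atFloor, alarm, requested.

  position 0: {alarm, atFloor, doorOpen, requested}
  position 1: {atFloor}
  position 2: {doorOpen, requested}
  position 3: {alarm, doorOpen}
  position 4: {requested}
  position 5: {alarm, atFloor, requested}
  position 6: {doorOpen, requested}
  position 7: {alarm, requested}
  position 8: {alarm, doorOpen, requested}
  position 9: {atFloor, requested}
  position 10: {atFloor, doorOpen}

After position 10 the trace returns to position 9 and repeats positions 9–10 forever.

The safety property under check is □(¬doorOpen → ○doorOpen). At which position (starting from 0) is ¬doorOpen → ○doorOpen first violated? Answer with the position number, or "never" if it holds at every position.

4

Check ¬doorOpen → ○doorOpen at each position in order: 0 ✓, 1 ✓, 2 ✓, 3 ✓.
At position 4 the labels are {requested} and the next position 5 has {alarm, atFloor, requested}, so ¬doorOpen → ○doorOpen is false there. This is the first violation.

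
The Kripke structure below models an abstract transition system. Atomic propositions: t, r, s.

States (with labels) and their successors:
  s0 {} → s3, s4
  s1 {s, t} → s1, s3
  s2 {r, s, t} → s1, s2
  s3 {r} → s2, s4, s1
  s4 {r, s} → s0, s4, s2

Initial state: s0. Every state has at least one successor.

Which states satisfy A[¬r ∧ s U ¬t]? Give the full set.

{s0, s3, s4}

States satisfying ¬r ∧ s: {s1}.
States satisfying ¬t: {s0, s3, s4}.
States satisfying A[¬r ∧ s U ¬t]: {s0, s3, s4}.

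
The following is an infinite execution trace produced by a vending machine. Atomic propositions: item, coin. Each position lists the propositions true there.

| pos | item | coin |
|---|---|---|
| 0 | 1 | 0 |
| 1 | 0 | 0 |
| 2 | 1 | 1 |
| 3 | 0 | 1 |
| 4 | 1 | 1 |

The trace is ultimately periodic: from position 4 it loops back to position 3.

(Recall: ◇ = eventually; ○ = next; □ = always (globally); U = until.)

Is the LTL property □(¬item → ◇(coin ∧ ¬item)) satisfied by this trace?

Satisfied

¬item → ◇(coin ∧ ¬item) holds at every position 0..4, and those are all positions ever visited, so □(¬item → ◇(coin ∧ ¬item)) holds.
Positions where ¬item holds: 1, 3.
Check ◇(coin ∧ ¬item) at each: 1→ok, 3→ok.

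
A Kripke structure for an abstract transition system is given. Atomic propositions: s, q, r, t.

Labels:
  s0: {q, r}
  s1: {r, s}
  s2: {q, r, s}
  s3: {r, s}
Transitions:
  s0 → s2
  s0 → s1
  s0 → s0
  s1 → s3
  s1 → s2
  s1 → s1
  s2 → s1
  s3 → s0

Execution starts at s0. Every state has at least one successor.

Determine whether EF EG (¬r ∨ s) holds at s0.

States satisfying EG (¬r ∨ s): {s1, s2}.
States satisfying EF EG (¬r ∨ s): {s0, s1, s2, s3}.
Some path from s0 reaches a state where EG (¬r ∨ s) holds.
s0 ∈ Sat(EF EG (¬r ∨ s)).

Yes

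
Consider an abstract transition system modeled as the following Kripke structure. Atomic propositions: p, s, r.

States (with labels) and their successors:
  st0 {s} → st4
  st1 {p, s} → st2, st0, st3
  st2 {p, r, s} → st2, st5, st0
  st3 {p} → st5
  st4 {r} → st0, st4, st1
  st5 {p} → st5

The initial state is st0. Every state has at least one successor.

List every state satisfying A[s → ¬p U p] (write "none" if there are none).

States satisfying s → ¬p: {st0, st3, st4, st5}.
States satisfying p: {st1, st2, st3, st5}.
States satisfying A[s → ¬p U p]: {st1, st2, st3, st5}.

{st1, st2, st3, st5}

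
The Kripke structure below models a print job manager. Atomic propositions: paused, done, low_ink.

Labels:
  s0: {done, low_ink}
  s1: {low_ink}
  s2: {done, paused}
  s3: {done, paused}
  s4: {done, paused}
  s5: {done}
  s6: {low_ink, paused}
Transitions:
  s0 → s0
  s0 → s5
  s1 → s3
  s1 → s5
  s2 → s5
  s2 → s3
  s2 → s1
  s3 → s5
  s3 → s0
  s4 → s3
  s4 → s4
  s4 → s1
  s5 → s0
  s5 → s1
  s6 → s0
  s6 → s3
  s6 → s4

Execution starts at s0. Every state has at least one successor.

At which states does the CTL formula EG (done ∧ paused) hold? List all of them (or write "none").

{s4}

States satisfying done ∧ paused: {s2, s3, s4}.
States satisfying EG (done ∧ paused): {s4}.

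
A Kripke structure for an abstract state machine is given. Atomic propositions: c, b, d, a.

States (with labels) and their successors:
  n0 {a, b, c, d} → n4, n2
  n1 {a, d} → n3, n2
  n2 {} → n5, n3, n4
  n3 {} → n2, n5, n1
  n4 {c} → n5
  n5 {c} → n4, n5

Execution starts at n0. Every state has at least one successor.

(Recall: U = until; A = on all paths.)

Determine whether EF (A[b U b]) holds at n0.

States satisfying A[b U b]: {n0}.
States satisfying EF (A[b U b]): {n0}.
Some path from n0 reaches a state where A[b U b] holds.
n0 ∈ Sat(EF (A[b U b])).

Satisfied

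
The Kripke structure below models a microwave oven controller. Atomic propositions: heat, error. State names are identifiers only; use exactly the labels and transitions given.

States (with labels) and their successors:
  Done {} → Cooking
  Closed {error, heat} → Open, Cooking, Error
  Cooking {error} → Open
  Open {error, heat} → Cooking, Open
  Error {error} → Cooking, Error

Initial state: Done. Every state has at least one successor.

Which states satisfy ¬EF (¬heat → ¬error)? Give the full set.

none

States satisfying ¬heat → ¬error: {Done, Closed, Open}.
States satisfying EF (¬heat → ¬error): {Done, Closed, Cooking, Open, Error}.
States satisfying ¬EF (¬heat → ¬error): ∅.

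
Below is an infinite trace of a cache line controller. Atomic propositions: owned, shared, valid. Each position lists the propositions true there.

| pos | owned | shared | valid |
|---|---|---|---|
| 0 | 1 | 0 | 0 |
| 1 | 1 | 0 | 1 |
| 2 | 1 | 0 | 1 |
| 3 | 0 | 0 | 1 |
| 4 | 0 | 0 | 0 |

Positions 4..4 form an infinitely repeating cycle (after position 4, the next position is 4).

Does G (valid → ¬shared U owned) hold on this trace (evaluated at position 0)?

valid → ¬shared U owned must hold at every position from 0 onward. It fails at position 3, so G (valid → ¬shared U owned) is false.
Positions where valid holds: 1, 2, 3.
Check ¬shared U owned at each: 1→ok, 2→ok, 3→fails.

Violated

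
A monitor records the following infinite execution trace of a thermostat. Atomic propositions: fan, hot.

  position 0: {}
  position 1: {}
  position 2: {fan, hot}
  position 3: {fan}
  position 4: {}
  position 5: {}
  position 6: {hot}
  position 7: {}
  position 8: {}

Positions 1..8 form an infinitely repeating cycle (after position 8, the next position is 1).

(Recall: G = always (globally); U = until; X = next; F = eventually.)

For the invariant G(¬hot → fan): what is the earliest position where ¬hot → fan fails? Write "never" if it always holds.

At position 0 the labels are {}, so ¬hot → fan is false there. This is the first violation.

0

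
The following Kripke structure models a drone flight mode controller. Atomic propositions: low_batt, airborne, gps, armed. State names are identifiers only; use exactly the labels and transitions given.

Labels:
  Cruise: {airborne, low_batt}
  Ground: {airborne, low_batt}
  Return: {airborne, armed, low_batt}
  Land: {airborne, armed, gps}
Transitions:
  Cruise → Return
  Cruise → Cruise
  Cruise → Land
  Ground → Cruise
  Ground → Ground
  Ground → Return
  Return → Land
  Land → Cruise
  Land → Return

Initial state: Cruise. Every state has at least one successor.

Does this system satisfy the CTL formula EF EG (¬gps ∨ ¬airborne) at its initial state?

States satisfying EG (¬gps ∨ ¬airborne): {Cruise, Ground}.
States satisfying EF EG (¬gps ∨ ¬airborne): {Cruise, Ground, Return, Land}.
Some path from Cruise reaches a state where EG (¬gps ∨ ¬airborne) holds.
Cruise ∈ Sat(EF EG (¬gps ∨ ¬airborne)).

Yes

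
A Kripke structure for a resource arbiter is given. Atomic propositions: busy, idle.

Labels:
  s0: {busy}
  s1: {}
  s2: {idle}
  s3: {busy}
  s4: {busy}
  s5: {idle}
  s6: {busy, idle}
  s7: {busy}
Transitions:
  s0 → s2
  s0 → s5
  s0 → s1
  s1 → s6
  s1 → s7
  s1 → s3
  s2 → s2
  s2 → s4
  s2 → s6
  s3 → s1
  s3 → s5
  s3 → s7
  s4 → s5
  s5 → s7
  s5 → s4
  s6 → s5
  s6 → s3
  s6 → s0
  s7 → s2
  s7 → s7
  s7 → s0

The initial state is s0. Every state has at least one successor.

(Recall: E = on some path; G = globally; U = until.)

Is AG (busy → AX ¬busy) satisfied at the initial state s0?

Does not hold

States satisfying busy → AX ¬busy: {s0, s1, s2, s4, s5}.
States satisfying AG (busy → AX ¬busy): ∅.
s3 is reachable from s0 and violates busy → AX ¬busy, so AG fails at s0.
s0 ∉ Sat(AG (busy → AX ¬busy)).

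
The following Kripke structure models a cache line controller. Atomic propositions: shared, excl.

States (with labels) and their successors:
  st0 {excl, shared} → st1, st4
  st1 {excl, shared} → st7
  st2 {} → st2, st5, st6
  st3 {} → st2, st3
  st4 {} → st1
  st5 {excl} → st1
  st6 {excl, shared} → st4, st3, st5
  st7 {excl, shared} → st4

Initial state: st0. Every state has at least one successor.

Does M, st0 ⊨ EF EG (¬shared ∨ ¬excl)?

States satisfying EG (¬shared ∨ ¬excl): {st2, st3}.
States satisfying EF EG (¬shared ∨ ¬excl): {st2, st3, st6}.
No suitable path/successor from st0 witnesses the formula.
st0 ∉ Sat(EF EG (¬shared ∨ ¬excl)).

Violated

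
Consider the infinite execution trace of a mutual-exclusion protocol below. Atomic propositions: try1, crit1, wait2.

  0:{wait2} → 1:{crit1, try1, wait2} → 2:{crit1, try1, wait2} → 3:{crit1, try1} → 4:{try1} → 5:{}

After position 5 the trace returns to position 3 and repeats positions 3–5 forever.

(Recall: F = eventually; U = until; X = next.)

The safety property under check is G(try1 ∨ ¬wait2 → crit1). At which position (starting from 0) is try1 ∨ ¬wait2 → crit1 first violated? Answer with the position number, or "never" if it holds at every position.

4

Check try1 ∨ ¬wait2 → crit1 at each position in order: 0 ✓, 1 ✓, 2 ✓, 3 ✓.
At position 4 the labels are {try1}, so try1 ∨ ¬wait2 → crit1 is false there. This is the first violation.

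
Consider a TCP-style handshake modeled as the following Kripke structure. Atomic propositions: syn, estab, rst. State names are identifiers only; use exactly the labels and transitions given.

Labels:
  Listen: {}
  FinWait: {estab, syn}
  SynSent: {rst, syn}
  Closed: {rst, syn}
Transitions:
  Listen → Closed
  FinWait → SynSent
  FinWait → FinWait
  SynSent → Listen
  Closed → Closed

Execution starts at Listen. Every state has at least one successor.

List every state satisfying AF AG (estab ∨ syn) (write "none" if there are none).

States satisfying AG (estab ∨ syn): {Closed}.
States satisfying AF AG (estab ∨ syn): {Listen, SynSent, Closed}.

{Listen, SynSent, Closed}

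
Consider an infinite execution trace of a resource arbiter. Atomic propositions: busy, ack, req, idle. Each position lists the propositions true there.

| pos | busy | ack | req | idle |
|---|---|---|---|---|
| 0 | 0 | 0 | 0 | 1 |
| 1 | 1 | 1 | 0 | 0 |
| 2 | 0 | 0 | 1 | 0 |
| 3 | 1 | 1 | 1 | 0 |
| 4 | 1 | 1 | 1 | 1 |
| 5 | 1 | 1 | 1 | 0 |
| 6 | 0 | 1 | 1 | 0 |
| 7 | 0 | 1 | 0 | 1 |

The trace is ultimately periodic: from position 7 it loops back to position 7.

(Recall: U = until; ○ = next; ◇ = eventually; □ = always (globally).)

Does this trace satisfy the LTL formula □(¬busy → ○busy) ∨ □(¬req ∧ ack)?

¬busy → ○busy must hold at every position from 0 onward. It fails at position 6, so □(¬busy → ○busy) is false.
Positions where ¬busy holds: 0, 2, 6, 7.
Check ○busy at each: 0→ok, 2→ok, 6→fails, 7→fails.
¬req ∧ ack must hold at every position from 0 onward. It fails at position 0, so □(¬req ∧ ack) is false.
At position 0: □(¬busy → ○busy) is false; □(¬req ∧ ack) is false; so □(¬busy → ○busy) ∨ □(¬req ∧ ack) is false.

Does not hold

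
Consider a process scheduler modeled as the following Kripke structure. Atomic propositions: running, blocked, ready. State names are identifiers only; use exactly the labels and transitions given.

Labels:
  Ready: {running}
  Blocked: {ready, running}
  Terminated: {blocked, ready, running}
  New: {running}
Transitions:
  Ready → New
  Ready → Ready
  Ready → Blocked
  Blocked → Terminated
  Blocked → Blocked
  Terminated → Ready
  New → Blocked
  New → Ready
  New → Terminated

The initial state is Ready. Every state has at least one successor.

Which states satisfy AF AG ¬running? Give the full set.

States satisfying AG ¬running: ∅.
States satisfying AF AG ¬running: ∅.

none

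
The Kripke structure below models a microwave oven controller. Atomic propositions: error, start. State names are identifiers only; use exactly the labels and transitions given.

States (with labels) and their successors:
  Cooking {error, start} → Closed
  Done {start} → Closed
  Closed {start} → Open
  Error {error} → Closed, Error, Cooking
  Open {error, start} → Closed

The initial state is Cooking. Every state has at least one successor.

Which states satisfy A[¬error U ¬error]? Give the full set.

States satisfying ¬error: {Done, Closed}.
States satisfying A[¬error U ¬error]: {Done, Closed}.

{Done, Closed}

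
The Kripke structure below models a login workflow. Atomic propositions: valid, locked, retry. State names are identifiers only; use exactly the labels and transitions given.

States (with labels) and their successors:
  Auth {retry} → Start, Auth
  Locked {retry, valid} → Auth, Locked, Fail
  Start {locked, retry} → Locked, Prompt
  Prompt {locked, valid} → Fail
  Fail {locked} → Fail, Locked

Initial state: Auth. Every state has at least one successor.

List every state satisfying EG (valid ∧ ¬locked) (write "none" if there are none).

{Locked}

States satisfying valid ∧ ¬locked: {Locked}.
States satisfying EG (valid ∧ ¬locked): {Locked}.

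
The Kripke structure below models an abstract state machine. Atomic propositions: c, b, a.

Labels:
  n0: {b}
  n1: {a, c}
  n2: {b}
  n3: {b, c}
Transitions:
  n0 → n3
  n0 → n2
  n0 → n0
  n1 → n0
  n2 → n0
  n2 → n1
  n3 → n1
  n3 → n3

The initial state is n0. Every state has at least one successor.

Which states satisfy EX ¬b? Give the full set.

{n2, n3}

States satisfying ¬b: {n1}.
States satisfying EX ¬b: {n2, n3}.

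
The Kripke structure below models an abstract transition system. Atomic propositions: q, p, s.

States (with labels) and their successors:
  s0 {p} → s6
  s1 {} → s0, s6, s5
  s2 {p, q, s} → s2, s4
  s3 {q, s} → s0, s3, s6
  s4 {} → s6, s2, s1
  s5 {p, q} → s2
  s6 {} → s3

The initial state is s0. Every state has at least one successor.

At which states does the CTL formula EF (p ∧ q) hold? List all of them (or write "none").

States satisfying p ∧ q: {s2, s5}.
States satisfying EF (p ∧ q): {s1, s2, s4, s5}.

{s1, s2, s4, s5}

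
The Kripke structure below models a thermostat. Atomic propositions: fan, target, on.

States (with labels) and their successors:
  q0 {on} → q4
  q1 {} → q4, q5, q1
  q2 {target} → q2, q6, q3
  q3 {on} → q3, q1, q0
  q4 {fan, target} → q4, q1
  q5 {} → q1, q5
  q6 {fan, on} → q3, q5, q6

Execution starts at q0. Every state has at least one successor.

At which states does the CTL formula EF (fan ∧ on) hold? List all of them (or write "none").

{q2, q6}

States satisfying fan ∧ on: {q6}.
States satisfying EF (fan ∧ on): {q2, q6}.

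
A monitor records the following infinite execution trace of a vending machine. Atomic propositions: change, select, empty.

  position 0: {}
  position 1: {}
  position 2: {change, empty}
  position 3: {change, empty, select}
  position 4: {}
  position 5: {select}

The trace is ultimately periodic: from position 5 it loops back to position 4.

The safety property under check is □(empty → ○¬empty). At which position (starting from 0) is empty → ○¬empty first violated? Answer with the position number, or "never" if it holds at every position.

Check empty → ○¬empty at each position in order: 0 ✓, 1 ✓.
At position 2 the labels are {change, empty} and the next position 3 has {change, empty, select}, so empty → ○¬empty is false there. This is the first violation.

2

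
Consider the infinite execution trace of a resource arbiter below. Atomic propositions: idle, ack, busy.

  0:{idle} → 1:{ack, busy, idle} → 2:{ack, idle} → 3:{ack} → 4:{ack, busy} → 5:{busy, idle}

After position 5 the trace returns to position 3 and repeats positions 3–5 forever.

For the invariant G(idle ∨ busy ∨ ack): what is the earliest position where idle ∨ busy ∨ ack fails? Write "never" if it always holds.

never

idle ∨ busy ∨ ack holds at every position 0..5, and those are all the positions the trace ever visits, so the invariant G(idle ∨ busy ∨ ack) is never violated.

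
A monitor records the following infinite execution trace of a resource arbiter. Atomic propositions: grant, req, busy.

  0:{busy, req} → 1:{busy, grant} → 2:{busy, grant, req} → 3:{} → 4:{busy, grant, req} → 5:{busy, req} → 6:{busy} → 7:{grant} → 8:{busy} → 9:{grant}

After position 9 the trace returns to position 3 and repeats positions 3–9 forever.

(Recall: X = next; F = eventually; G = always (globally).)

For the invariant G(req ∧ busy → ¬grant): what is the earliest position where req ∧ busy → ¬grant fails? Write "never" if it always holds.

2

Check req ∧ busy → ¬grant at each position in order: 0 ✓, 1 ✓.
At position 2 the labels are {busy, grant, req}, so req ∧ busy → ¬grant is false there. This is the first violation.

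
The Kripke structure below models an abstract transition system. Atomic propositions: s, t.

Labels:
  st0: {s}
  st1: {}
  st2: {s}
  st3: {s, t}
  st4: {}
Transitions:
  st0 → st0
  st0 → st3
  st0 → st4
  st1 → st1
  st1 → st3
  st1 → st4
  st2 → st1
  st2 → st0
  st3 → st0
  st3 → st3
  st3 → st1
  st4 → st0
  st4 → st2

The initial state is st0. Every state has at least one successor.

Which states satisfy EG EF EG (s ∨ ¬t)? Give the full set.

{st0, st1, st2, st3, st4}

States satisfying EF EG (s ∨ ¬t): {st0, st1, st2, st3, st4}.
States satisfying EG EF EG (s ∨ ¬t): {st0, st1, st2, st3, st4}.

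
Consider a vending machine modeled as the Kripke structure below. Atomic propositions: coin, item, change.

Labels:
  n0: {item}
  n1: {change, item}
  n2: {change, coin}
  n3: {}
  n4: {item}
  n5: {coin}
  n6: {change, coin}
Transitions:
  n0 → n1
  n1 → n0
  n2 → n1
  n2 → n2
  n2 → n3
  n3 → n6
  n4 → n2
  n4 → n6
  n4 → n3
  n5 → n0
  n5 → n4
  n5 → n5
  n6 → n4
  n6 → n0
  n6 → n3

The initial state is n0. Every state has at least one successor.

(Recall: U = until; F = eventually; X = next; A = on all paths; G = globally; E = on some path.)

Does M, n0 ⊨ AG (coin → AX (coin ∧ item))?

Holds

States satisfying coin → AX (coin ∧ item): {n0, n1, n3, n4}.
States satisfying AG (coin → AX (coin ∧ item)): {n0, n1}.
Every state reachable from n0 satisfies coin → AX (coin ∧ item).
n0 ∈ Sat(AG (coin → AX (coin ∧ item))).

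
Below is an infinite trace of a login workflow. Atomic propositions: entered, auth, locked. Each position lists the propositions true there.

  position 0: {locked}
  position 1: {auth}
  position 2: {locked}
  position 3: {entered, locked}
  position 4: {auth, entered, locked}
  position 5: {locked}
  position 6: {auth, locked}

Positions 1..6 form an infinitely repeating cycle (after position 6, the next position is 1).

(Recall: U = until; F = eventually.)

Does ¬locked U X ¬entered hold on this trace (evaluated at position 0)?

Yes

Walking from position 0: X ¬entered first holds at position 0, and ¬locked holds at every earlier position along the way, so ¬locked U X ¬entered holds.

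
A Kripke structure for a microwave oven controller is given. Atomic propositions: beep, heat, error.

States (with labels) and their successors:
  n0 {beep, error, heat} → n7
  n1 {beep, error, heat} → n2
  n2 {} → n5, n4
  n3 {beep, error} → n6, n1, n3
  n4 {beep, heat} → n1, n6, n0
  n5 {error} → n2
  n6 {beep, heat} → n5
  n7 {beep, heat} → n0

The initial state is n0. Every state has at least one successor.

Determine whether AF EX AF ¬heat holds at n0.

No

States satisfying EX AF ¬heat: {n1, n2, n3, n4, n5, n6}.
States satisfying AF EX AF ¬heat: {n1, n2, n3, n4, n5, n6}.
There is a path from n0 along which EX AF ¬heat never holds.
n0 ∉ Sat(AF EX AF ¬heat).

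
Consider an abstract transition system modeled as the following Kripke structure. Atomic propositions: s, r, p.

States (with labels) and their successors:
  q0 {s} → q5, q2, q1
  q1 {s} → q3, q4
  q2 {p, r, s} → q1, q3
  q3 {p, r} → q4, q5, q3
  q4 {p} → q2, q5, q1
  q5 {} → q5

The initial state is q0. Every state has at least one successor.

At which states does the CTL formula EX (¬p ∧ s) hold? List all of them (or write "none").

States satisfying ¬p ∧ s: {q0, q1}.
States satisfying EX (¬p ∧ s): {q0, q2, q4}.

{q0, q2, q4}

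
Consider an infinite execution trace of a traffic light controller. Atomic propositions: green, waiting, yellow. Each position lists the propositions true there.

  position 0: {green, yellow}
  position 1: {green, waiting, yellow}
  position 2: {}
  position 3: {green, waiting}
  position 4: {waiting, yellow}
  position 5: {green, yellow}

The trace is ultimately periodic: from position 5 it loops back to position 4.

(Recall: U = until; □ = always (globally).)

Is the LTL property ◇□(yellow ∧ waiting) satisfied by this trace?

Violated

□(yellow ∧ waiting) is false at every position 0..5, so it never becomes true and ◇□(yellow ∧ waiting) fails.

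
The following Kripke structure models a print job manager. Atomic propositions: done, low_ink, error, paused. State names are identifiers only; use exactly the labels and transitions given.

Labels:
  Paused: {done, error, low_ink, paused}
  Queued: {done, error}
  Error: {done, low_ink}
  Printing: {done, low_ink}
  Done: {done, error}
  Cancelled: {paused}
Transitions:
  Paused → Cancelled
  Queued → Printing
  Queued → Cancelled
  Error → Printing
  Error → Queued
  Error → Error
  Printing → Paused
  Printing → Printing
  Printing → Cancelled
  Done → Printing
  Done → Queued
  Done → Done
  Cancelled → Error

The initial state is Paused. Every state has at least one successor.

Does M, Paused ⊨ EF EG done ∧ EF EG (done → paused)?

Does not hold

States satisfying EG done: {Queued, Error, Printing, Done}.
States satisfying EF EG done: {Paused, Queued, Error, Printing, Done, Cancelled}.
States satisfying EG (done → paused): ∅.
States satisfying EF EG (done → paused): ∅.
States satisfying EF EG done ∧ EF EG (done → paused): ∅.
Paused ∉ Sat(EF EG done ∧ EF EG (done → paused)).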